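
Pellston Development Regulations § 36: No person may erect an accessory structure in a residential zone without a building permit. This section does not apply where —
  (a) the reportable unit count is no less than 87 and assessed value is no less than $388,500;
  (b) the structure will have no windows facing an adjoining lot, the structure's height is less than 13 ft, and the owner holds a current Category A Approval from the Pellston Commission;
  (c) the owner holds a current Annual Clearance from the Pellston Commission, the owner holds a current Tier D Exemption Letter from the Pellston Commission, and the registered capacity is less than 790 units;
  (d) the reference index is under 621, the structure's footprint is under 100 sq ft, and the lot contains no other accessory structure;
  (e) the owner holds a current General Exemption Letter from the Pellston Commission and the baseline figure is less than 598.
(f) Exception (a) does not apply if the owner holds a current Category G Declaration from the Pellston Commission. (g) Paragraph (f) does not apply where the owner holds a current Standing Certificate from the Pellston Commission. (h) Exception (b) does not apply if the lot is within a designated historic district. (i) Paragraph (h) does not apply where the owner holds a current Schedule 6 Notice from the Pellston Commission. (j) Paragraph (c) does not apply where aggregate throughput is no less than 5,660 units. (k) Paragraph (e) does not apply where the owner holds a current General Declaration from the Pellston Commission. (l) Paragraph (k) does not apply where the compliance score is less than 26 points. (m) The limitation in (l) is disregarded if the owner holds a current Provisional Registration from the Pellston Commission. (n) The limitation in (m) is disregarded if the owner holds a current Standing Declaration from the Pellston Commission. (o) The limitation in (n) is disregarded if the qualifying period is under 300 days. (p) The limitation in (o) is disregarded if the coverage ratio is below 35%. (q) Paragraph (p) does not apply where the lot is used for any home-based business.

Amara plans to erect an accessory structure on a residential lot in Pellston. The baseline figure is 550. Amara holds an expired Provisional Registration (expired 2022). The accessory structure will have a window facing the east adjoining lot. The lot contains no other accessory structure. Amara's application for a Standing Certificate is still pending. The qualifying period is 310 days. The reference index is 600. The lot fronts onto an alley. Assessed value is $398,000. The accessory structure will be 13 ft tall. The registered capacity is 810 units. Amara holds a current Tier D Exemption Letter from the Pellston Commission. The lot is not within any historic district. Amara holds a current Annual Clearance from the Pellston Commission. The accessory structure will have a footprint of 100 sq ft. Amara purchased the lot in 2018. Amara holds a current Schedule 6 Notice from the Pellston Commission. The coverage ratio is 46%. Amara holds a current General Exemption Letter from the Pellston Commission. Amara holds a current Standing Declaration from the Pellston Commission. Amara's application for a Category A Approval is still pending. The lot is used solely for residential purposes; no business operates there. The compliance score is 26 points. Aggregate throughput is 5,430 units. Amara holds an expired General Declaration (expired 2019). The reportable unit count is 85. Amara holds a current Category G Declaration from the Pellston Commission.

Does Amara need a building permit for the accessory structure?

No — exception (e) applies; Amara does not need a building permit.

Exception (a) requires that the reportable unit count is no less than 87; but the reportable unit count is 85, short of 87, so (a) is unavailable.
Exception (b) requires that the structure will have no windows facing an adjoining lot; but a window faces an adjoining lot, so (b) is unavailable.
Exception (c) fails — the registered capacity is 810 units, not less than 790 units.
Exception (d) does not apply: the structure's footprint is 100 sq ft, not under 100 sq ft.
All of (e)'s requirements are met (a current General Exemption Letter is held; the baseline figure is 550, less than the 598 limit). Considering the limiting provisions: (k) is not engaged — there is no General Declaration in force. (e) remains available.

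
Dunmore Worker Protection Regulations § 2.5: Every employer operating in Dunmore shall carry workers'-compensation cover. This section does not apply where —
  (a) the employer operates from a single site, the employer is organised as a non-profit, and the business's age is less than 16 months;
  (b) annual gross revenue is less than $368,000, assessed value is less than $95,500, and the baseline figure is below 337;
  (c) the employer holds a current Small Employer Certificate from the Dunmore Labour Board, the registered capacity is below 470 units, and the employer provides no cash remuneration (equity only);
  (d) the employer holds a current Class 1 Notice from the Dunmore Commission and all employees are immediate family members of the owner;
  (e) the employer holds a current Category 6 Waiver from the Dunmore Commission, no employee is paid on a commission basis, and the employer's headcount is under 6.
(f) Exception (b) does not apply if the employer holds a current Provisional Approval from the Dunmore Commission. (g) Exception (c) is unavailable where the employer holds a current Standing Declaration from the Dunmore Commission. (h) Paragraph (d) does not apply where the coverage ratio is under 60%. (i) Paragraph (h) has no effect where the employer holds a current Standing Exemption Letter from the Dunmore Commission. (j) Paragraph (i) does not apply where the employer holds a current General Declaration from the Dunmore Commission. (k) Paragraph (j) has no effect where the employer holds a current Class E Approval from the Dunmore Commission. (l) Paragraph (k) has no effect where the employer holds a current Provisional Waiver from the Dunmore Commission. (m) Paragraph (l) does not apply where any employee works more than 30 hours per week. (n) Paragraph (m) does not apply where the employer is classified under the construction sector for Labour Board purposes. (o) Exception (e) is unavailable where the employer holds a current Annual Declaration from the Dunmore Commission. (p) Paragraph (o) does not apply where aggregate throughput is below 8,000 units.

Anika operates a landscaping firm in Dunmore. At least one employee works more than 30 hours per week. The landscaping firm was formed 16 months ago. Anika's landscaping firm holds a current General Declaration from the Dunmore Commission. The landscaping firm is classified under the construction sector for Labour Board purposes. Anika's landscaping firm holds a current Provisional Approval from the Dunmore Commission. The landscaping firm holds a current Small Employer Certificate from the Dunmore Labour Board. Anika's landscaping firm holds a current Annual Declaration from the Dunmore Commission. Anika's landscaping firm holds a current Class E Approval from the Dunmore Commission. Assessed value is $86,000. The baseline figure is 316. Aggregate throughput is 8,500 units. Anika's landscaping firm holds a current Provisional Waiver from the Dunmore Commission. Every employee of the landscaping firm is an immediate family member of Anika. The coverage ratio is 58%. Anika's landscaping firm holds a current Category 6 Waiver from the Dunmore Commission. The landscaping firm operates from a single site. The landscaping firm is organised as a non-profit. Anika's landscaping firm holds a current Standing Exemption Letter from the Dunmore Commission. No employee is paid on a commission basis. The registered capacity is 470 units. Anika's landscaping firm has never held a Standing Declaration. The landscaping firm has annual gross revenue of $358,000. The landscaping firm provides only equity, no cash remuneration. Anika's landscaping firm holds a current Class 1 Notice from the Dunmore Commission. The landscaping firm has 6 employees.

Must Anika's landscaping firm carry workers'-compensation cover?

Exception (a) requires that the business's age is less than 16 months; but the business's age is 16 months, not less than 16 months, so (a) is unavailable.
All of (b)'s requirements are met (annual gross revenue is $358,000, less than the $368,000 limit; assessed value is $86,000, less than the $95,500 limit; the baseline figure is 316, below the 337 limit). But: (f) operates against (b): a current Provisional Approval is held. Exception (b) does not apply.
Exception (c) does not apply: the registered capacity is 470 units, not below 470 units.
Exception (d) is satisfied on its face — a current Class 1 Notice is held; every employee is an immediate family member. However, paragraphs (h)–(n) must be considered: (h) is engaged — the coverage ratio is 58%, under the 60% limit. (i) is triggered (a current Standing Exemption Letter is held), but is itself disapplied by (j): (j) operates against (i): a current General Declaration is held. (k) would limit (j) — a current Class E Approval is held — but (l) sets (k) aside: (l) is triggered — a current Provisional Waiver is held. (m) is triggered (at least one employee exceeds 30 hours/week), but is set aside by (n): (n) is engaged — the landscaping firm is classified under the construction sector. Exception (d) does not apply.
Exception (e) fails — the employer's headcount is 6, not under 6.
No exception applies. The general rule governs.

Yes — Anika's landscaping firm must carry workers'-compensation cover.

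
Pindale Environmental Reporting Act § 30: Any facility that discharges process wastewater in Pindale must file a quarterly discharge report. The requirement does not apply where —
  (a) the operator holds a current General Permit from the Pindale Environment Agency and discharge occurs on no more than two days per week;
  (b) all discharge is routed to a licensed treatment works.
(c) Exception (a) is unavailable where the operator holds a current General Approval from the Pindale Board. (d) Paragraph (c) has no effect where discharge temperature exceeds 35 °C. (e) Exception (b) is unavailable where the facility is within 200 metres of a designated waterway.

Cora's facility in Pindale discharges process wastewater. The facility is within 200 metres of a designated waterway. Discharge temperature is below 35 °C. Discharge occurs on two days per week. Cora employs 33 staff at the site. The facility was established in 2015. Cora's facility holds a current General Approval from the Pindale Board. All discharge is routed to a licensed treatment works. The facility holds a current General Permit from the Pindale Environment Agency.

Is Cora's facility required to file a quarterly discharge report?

Yes — Cora's facility must file a quarterly discharge report.

All of (a)'s requirements are met (a current General Permit is held; discharge occurs on no more than two days per week). Turning to paragraphs (c)–(d): (c) operates against (a): a current General Approval is held. (d), which would lift (c), does not operate here — discharge temperature is below 35 °C. So (a) is unavailable.
Exception (b)'s conditions are all satisfied: discharge is routed to a licensed treatment works. Turning to paragraph (e): (e) operates against (b): the facility is within 200 m of a designated waterway. (b) is therefore removed.
No exception displaces § 30.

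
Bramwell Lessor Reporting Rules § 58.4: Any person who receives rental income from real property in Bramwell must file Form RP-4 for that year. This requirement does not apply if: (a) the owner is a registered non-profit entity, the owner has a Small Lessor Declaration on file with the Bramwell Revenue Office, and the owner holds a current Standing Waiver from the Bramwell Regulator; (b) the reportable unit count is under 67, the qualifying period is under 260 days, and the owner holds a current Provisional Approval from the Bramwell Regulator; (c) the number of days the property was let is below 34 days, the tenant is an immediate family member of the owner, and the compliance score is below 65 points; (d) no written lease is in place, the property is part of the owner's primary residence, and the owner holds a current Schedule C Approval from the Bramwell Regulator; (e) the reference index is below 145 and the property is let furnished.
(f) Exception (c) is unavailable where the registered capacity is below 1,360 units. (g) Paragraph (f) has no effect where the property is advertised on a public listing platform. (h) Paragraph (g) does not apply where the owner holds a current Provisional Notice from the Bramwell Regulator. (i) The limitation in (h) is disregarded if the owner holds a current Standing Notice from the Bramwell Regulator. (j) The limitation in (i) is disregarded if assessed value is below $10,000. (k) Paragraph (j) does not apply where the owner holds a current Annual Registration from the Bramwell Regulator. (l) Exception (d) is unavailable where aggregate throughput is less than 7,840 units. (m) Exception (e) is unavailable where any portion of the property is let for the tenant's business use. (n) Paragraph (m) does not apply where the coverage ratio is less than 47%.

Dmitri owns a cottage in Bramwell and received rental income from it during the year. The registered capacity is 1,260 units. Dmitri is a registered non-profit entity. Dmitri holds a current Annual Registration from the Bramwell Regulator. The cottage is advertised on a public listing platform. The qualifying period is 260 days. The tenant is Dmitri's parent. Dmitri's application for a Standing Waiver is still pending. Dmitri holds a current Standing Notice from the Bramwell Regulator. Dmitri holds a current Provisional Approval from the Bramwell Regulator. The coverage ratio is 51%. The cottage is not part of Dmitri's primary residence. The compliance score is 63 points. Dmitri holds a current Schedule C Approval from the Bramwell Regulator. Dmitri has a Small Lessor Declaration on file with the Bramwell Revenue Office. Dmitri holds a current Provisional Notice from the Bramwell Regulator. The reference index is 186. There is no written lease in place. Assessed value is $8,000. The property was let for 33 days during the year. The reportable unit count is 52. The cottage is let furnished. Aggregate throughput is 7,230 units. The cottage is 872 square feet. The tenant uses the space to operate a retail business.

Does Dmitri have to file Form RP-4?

Exception (a) fails — no current Standing Waiver is held.
Exception (b) does not apply: the qualifying period is 260 days, not under 260 days.
Exception (c) is satisfied on its face — the number of days the property was let is 33 days, below the 34 days limit; the tenant is an immediate family member; the compliance score is 63 points, below the 65 points limit. Applying paragraphs (f)–(k): (f) applies (the registered capacity is 1,260 units, below the 1,360 units limit), but yields to (g): (g) operates against (f): the property is publicly advertised. (h) would limit (g) — a current Provisional Notice is held — but (i) sets (h) aside: (i) applies — a current Standing Notice is held. (j) would limit (i) — assessed value is $8,000, below the $10,000 limit — but (k) sets (j) aside: (k) operates against (j): a current Annual Registration is held. Exception (c) stands.
Exception (d) does not apply: the cottage is not part of the primary residence.
Exception (e) requires that the reference index is below 145; but the reference index is 186, not below 145, so (e) is unavailable.

No — exception (c) applies; Dmitri is not required to file Form RP-4.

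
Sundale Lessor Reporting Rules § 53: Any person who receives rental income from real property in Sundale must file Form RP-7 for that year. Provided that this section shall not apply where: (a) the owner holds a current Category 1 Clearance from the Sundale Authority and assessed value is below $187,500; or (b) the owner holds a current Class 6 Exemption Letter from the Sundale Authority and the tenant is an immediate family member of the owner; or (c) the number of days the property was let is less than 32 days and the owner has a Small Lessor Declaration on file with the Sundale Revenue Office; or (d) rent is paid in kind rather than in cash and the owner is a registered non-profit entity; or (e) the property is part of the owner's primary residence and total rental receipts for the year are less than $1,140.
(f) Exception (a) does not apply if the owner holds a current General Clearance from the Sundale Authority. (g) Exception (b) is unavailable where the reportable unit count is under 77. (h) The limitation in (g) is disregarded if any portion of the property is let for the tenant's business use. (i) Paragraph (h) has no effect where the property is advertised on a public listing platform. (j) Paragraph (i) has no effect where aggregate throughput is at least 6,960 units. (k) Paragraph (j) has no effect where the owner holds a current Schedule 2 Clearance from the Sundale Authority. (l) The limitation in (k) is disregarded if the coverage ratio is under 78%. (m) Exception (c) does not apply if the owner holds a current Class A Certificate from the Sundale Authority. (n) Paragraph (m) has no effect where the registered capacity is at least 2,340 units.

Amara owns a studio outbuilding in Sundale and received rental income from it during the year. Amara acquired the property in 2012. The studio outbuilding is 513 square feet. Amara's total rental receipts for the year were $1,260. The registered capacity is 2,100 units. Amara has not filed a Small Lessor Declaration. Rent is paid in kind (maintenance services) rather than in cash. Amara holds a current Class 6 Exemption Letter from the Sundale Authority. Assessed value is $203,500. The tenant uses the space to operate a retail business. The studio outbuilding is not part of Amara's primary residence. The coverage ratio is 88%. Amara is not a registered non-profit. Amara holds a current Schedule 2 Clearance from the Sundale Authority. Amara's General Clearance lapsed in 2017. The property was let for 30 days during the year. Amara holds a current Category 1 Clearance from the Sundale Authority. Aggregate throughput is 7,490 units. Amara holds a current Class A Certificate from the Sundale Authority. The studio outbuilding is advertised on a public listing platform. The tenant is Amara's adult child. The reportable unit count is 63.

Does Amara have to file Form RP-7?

Exception (a) does not apply: assessed value is $203,500, not below $187,500.
All of (b)'s requirements are met (a current Class 6 Exemption Letter is held; the tenant is an immediate family member). But applying paragraphs (g)–(l): (g) operates against (b): the reportable unit count is 63, under the 77 limit. (h) is engaged (the space is let for business use), but is overridden by (i): (i) is engaged — the property is publicly advertised. (j) operates (aggregate throughput is 7,490 units, meeting the 6,960 units threshold), but is itself disapplied by (k): (k) operates against (j): a current Schedule 2 Clearance is held. (l), which would lift (k), is not triggered — the coverage ratio is 88%, not under 78%. (b) is therefore removed.
Exception (c) does not apply: no Small Lessor Declaration is on file.
Exception (d) does not apply: Amara is not a registered non-profit.
Exception (e) requires that the property is part of the owner's primary residence; but the studio outbuilding is not part of the primary residence, so (e) is unavailable.
No exception is made out. Amara falls within the general rule.

Yes — Amara must file Form RP-7.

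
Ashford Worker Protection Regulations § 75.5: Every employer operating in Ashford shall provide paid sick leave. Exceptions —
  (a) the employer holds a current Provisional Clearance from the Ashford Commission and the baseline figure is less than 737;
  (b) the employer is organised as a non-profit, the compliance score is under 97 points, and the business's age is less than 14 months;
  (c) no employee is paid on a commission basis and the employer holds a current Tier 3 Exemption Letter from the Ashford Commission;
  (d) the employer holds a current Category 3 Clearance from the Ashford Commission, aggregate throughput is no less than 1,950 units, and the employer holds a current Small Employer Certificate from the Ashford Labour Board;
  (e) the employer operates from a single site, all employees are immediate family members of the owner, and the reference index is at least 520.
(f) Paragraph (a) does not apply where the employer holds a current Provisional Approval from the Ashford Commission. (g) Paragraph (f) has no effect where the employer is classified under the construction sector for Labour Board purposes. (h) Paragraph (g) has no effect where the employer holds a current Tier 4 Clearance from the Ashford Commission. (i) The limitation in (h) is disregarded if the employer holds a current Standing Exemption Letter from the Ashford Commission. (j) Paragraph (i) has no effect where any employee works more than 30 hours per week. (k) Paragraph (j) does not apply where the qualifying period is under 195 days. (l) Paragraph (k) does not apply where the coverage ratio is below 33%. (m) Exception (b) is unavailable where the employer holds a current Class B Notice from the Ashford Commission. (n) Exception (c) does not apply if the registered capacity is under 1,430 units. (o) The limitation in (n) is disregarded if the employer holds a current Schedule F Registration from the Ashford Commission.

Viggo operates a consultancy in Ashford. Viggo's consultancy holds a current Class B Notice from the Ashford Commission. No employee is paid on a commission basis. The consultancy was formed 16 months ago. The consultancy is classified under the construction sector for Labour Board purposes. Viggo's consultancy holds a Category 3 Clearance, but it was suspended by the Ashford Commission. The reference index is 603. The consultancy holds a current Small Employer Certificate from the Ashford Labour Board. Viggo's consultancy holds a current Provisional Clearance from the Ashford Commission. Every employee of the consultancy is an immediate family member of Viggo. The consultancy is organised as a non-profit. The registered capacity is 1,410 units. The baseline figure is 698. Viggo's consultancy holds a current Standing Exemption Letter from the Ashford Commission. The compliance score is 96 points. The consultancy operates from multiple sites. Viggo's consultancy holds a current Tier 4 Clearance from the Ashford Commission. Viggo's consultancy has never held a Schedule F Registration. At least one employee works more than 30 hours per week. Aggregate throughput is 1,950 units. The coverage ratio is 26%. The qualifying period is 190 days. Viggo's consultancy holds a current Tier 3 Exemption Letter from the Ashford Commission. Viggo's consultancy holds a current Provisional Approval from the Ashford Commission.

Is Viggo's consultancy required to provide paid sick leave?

Exception (a)'s conditions are all satisfied: a current Provisional Clearance is held; the baseline figure is 698, less than the 737 limit. But applying paragraphs (f)–(l): (f) is engaged — a current Provisional Approval is held. (g) is engaged (the consultancy is classified under the construction sector), but is itself disapplied by (h): (h) operates against (g): a current Tier 4 Clearance is held. (i) would limit (h) — a current Standing Exemption Letter is held — but (j) sets (i) aside: (j) operates against (i): at least one employee exceeds 30 hours/week. (k) would limit (j) — the qualifying period is 190 days, under the 195 days limit — but (l) sets (k) aside: (l) operates against (k): the coverage ratio is 26%, below the 33% limit. So (a) is unavailable.
Exception (b) requires that the business's age is less than 14 months; but the business's age is 16 months, not less than 14 months, so (b) is unavailable.
Exception (c): no employee is paid on commission; a current Tier 3 Exemption Letter is held — every condition holds. However, paragraphs (n)–(o) must be considered: (n) operates against (c): the registered capacity is 1,410 units, under the 1,430 units limit. (o), which would lift (n), does not operate here — there is no Schedule F Registration in force. So (c) is unavailable.
Exception (d) fails — there is no Category 3 Clearance in force.
Exception (e) fails — the employer operates from multiple sites.
No exception is made out. Viggo's consultancy falls within the general rule.

Yes — Viggo's consultancy must provide paid sick leave.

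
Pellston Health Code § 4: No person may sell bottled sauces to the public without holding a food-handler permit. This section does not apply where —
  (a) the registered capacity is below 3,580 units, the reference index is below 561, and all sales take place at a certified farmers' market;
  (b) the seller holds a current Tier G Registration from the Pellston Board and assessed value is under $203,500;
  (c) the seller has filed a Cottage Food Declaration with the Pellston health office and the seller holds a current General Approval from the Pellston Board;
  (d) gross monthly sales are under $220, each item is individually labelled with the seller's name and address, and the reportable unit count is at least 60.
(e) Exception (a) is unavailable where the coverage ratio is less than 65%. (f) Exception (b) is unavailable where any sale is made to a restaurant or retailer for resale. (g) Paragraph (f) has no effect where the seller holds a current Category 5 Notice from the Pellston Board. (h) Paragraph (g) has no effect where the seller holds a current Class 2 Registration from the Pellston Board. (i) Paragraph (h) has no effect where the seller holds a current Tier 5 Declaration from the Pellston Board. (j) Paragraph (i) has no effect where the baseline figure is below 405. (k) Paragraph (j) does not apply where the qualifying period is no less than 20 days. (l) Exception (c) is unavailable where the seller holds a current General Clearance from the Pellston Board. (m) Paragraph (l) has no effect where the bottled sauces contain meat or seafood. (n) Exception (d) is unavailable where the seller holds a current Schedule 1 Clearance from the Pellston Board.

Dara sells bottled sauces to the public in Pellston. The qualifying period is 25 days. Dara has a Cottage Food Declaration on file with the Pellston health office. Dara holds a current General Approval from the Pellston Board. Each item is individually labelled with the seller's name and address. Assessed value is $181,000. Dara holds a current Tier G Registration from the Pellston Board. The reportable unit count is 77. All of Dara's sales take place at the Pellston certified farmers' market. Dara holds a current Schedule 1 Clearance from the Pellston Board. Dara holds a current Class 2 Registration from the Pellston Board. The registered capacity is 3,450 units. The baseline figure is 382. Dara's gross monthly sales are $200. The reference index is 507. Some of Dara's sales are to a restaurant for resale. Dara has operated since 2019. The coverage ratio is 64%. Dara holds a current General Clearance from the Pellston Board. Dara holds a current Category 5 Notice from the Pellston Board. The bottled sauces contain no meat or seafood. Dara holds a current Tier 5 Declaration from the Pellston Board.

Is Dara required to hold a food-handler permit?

No — exception (b) applies; Dara is not required to hold a food-handler permit.

Exception (a)'s conditions are all satisfied: the registered capacity is 3,450 units, below the 3,580 units limit; the reference index is 507, below the 561 limit; all sales are at a certified farmers' market. However, paragraph (e) must be considered: (e) operates against (a): the coverage ratio is 64%, less than the 65% limit. Exception (a) does not apply.
All of (b)'s requirements are met (a current Tier G Registration is held; assessed value is $181,000, under the $203,500 limit). Applying paragraphs (f)–(k): (f) would limit (b) — some sales are to a restaurant for resale — but (g) sets (f) aside: (g) operates against (f): a current Category 5 Notice is held. (h) is engaged (a current Class 2 Registration is held), but is displaced by (i): (i) operates against (h): a current Tier 5 Declaration is held. (j) would limit (i) — the baseline figure is 382, below the 405 limit — but (k) sets (j) aside: (k) operates against (j): the qualifying period is 25 days, meeting the 20 days threshold. So (b) applies.
Exception (c) is satisfied on its face — a Cottage Food Declaration is on file; a current General Approval is held. But applying paragraphs (l)–(m): (l) applies — a current General Clearance is held. (m), which would lift (l), is inapplicable — the bottled sauces contain no meat or seafood. (c) is therefore removed.
Exception (d): gross monthly sales are $200, under the $220 limit; items are individually labelled; the reportable unit count is 77, meeting the 60 threshold — every condition holds. However, paragraph (n) must be considered: (n) is triggered — a current Schedule 1 Clearance is held. Exception (d) does not apply.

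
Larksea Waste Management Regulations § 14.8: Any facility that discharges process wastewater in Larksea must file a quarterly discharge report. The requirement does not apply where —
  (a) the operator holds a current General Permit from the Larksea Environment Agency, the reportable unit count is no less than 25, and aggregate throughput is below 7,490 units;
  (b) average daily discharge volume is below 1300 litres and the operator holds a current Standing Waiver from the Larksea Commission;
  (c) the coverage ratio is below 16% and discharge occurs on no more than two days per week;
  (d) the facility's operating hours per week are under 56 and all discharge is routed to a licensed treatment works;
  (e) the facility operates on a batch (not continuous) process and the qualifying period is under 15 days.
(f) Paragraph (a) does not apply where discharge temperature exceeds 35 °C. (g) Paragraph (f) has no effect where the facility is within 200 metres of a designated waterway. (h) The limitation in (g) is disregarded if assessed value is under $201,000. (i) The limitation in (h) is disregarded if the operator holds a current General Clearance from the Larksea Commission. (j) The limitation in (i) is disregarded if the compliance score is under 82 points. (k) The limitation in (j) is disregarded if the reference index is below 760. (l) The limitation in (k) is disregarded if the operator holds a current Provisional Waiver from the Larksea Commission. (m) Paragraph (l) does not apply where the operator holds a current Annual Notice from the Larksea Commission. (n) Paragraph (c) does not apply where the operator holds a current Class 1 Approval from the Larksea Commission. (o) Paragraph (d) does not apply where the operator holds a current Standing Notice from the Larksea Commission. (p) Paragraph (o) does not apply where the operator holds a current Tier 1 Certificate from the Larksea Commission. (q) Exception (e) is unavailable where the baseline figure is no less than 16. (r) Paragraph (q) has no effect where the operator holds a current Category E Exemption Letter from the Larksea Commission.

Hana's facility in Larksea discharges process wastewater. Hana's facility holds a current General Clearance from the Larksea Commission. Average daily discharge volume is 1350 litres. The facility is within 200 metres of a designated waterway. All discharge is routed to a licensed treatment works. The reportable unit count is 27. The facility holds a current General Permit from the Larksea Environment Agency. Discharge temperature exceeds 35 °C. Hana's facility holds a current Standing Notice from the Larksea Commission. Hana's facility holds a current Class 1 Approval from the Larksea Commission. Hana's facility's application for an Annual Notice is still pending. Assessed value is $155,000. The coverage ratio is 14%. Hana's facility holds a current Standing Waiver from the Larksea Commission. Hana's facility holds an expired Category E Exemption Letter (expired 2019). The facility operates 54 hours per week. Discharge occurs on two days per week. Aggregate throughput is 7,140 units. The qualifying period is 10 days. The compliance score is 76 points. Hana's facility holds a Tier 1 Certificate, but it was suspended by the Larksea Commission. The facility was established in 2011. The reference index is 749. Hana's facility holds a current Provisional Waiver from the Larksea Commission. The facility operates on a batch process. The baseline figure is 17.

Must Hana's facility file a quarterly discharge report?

Exception (a): a current General Permit is held; the reportable unit count is 27, meeting the 25 threshold; aggregate throughput is 7,140 units, below the 7,490 units limit — every condition holds. However, paragraphs (f)–(m) must be considered: (f) is triggered — discharge temperature exceeds 35 °C. (g) would limit (f) — the facility is within 200 m of a designated waterway — but (h) sets (g) aside: (h) is engaged — assessed value is $155,000, under the $201,000 limit. (i) would limit (h) — a current General Clearance is held — but (j) sets (i) aside: (j) operates against (i): the compliance score is 76 points, under the 82 points limit. (k) would limit (j) — the reference index is 749, below the 760 limit — but (l) sets (k) aside: (l) operates against (k): a current Provisional Waiver is held. (m), which would lift (l), does not operate here — no current Annual Notice is held. So (a) is unavailable.
Exception (b) does not apply: average daily discharge volume is 1350 litres, not below 1300 litres.
Exception (c)'s conditions are all satisfied: the coverage ratio is 14%, below the 16% limit; discharge occurs on no more than two days per week. But applying paragraph (n): (n) applies — a current Class 1 Approval is held. Exception (c) does not apply.
Exception (d): the facility's operating hours per week are 54, under the 56 limit; discharge is routed to a licensed treatment works — every condition holds. But applying paragraphs (o)–(p): (o) applies — a current Standing Notice is held. (p), which would lift (o), does not operate here — there is no Tier 1 Certificate in force. (d) is therefore removed.
Exception (e): the facility operates on a batch process; the qualifying period is 10 days, under the 15 days limit — every condition holds. But applying paragraphs (q)–(r): (q) operates against (e): the baseline figure is 17, meeting the 16 threshold. (r) is inapplicable (the Category E Exemption Letter is not current), so (q) stands. Exception (e) does not apply.
Every exception is unavailable, so the rule governs.

Yes — Hana's facility must file a quarterly discharge report.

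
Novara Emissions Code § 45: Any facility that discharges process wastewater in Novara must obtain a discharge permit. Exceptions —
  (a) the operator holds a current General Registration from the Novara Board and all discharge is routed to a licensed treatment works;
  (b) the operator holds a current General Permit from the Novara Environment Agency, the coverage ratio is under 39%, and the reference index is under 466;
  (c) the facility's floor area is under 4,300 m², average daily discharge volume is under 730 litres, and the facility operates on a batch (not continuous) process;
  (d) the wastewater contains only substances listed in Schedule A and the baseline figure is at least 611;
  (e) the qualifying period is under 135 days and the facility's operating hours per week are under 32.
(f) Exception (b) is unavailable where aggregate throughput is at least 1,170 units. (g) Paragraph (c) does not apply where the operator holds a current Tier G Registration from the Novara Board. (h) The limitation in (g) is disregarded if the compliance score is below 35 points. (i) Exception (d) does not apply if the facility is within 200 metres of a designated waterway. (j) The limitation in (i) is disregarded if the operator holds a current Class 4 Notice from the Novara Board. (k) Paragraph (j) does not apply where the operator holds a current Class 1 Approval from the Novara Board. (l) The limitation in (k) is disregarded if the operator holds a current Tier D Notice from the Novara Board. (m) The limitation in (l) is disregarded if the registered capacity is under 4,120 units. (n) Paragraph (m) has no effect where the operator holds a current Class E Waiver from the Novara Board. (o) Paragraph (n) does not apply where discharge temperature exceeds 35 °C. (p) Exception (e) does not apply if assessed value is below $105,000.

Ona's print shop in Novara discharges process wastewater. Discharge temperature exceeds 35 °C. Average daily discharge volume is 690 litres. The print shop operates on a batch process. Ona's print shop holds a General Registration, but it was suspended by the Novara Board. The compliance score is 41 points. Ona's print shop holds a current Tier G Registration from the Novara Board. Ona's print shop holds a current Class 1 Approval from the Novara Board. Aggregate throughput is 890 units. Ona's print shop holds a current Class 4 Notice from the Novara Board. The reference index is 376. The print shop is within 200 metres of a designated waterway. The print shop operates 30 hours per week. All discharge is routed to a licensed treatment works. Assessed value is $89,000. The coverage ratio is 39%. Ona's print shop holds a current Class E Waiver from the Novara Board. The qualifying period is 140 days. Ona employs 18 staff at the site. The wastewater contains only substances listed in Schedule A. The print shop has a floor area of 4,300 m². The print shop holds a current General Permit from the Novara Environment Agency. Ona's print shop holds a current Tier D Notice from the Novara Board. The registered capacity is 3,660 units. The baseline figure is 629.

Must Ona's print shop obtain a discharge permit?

Yes — Ona's print shop must obtain a discharge permit.

Exception (a) fails — there is no General Registration in force.
Exception (b) does not apply: the coverage ratio is 39%, not under 39%.
Exception (c) fails — the facility's floor area is 4,300 m², not under 4,300 m².
All of (d)'s requirements are met (the wastewater is Schedule-A-only; the baseline figure is 629, meeting the 611 threshold). But: (i) operates against (d): the print shop is within 200 m of a designated waterway. (j) is triggered (a current Class 4 Notice is held), but is overridden by (k): (k) operates — a current Class 1 Approval is held. (l) operates (a current Tier D Notice is held), but is itself disapplied by (m): (m) operates against (l): the registered capacity is 3,660 units, under the 4,120 units limit. (n) would limit (m) — a current Class E Waiver is held — but (o) sets (n) aside: (o) operates against (n): discharge temperature exceeds 35 °C. (d) is therefore removed.
Exception (e) does not apply: the qualifying period is 140 days, not under 135 days.
No exception displaces § 45.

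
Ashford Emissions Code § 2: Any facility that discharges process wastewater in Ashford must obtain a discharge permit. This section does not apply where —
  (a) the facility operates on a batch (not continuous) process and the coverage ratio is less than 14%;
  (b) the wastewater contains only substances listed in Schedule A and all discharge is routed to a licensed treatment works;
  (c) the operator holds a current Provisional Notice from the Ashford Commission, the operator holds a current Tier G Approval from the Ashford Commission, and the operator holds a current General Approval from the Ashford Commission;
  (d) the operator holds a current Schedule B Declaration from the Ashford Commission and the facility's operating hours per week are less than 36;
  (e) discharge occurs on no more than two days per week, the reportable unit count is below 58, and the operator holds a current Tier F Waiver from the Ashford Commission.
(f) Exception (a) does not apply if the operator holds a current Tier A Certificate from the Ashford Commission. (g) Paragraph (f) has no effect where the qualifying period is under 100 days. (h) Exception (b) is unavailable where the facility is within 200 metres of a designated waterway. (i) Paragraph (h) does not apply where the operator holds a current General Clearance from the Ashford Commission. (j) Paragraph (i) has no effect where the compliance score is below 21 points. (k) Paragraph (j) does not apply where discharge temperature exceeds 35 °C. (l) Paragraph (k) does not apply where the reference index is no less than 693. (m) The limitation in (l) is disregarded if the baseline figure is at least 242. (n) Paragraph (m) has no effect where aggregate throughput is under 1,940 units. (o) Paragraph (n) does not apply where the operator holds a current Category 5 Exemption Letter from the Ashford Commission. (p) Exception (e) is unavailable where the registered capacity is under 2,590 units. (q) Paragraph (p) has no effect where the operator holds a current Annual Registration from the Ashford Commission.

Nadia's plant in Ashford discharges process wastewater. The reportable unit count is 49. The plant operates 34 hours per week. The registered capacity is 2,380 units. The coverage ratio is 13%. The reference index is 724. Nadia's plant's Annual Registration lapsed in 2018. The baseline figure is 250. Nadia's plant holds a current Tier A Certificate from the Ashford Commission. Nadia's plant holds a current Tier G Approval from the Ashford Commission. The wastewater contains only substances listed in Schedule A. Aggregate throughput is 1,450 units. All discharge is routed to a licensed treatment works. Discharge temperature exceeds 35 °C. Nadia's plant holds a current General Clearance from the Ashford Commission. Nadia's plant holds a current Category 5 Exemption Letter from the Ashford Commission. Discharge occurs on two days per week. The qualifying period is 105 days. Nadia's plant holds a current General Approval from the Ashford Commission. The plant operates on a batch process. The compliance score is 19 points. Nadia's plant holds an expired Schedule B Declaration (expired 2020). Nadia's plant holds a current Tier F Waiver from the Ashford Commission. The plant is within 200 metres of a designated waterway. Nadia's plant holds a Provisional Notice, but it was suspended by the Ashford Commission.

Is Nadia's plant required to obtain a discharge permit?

All of (a)'s requirements are met (the facility operates on a batch process; the coverage ratio is 13%, less than the 14% limit). However, paragraphs (f)–(g) must be considered: (f) operates against (a): a current Tier A Certificate is held. (g), which would lift (f), does not operate here — the qualifying period is 105 days, not under 100 days. Exception (a) does not apply.
All of (b)'s requirements are met (the wastewater is Schedule-A-only; discharge is routed to a licensed treatment works). Applying paragraphs (h)–(o): (h) is engaged (the plant is within 200 m of a designated waterway), but is displaced by (i): (i) operates against (h): a current General Clearance is held. (j) applies (the compliance score is 19 points, below the 21 points limit), but is displaced by (k): (k) is triggered — discharge temperature exceeds 35 °C. (l) is triggered (the reference index is 724, meeting the 693 threshold), but is displaced by (m): (m) operates — the baseline figure is 250, meeting the 242 threshold. (n) operates (aggregate throughput is 1,450 units, under the 1,940 units limit), but is displaced by (o): (o) operates against (n): a current Category 5 Exemption Letter is held. So (b) applies.
Exception (c) does not apply: no current Provisional Notice is held.
Exception (d) does not apply: there is no Schedule B Declaration in force.
Exception (e): discharge occurs on no more than two days per week; the reportable unit count is 49, below the 58 limit; a current Tier F Waiver is held — every condition holds. But applying paragraphs (p)–(q): (p) operates against (e): the registered capacity is 2,380 units, under the 2,590 units limit. (q) is not triggered (no current Annual Registration is held), so (p) stands. (e) is therefore removed.

No — exception (b) applies; Nadia's plant is not required to obtain a discharge permit.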